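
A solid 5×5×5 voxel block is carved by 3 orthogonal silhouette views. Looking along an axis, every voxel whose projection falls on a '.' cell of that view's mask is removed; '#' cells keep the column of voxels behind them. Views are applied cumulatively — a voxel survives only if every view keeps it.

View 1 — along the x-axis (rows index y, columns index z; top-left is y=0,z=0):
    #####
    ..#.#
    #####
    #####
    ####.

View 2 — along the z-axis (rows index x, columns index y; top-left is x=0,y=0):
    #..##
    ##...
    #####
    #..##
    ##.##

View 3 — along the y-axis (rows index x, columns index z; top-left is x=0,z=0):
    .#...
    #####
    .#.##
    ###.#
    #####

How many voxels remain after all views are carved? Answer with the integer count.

full grid |V| = 125
[1] x-view keeps 21 columns → grid now 105
[2] z-view keeps 17 columns → grid now 72
[3] y-view keeps 18 columns → grid now 49

49 voxels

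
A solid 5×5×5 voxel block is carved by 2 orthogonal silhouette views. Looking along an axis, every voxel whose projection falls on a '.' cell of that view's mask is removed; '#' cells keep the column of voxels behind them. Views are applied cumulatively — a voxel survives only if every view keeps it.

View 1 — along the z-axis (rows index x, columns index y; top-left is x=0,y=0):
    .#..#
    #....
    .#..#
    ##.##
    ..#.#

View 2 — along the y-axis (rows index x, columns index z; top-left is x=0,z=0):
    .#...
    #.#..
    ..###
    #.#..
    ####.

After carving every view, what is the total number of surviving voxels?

voxel count = 26

start: 5×5×5 = 125 voxels
V1 z: intersect with XY mask (11 set) -- 55 left
V2 y: intersect with XZ mask (12 set) -- 26 left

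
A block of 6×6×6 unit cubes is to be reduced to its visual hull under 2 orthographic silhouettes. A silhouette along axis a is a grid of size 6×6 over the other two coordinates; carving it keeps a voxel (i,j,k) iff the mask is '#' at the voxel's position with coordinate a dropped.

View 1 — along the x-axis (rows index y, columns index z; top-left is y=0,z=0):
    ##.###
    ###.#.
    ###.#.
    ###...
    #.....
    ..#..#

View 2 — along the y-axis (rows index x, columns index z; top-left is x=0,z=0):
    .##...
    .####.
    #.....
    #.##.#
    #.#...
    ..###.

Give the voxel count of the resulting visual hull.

full grid |V| = 216
after view 1 [x-axis, 19 of 36 cells solid] → remaining = 114
after view 2 [y-axis, 16 of 36 cells solid] → remaining = 54

54 voxels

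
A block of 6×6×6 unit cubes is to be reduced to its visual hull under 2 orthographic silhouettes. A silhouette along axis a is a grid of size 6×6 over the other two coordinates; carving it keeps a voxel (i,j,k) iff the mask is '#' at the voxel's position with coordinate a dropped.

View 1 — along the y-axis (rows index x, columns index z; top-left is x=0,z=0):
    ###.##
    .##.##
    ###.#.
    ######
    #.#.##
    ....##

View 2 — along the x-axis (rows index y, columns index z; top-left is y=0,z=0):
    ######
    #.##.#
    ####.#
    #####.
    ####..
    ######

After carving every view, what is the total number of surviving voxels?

remaining voxels: 118

initial block: 6^3 = 216
V1 y: intersect with XZ mask (25 set) -- 150 left
V2 x: intersect with YZ mask (30 set) -- 118 left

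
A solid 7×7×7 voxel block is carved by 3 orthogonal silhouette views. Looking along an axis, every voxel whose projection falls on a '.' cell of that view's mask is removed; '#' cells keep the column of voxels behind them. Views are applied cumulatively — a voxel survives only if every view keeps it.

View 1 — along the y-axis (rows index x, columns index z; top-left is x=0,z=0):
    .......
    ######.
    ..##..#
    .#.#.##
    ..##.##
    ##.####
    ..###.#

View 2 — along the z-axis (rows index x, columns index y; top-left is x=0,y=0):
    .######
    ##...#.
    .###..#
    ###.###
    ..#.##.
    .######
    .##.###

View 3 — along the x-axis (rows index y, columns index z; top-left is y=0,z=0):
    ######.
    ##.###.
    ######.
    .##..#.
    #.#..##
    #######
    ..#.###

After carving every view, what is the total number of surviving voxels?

remaining voxels: 88

initial block: 7^3 = 343
  1. axis=1 (XZ plane), |mask|=27  ⇒  voxels=189
  2. axis=2 (XY plane), |mask|=33  ⇒  voxels=122
  3. axis=0 (YZ plane), |mask|=35  ⇒  voxels=88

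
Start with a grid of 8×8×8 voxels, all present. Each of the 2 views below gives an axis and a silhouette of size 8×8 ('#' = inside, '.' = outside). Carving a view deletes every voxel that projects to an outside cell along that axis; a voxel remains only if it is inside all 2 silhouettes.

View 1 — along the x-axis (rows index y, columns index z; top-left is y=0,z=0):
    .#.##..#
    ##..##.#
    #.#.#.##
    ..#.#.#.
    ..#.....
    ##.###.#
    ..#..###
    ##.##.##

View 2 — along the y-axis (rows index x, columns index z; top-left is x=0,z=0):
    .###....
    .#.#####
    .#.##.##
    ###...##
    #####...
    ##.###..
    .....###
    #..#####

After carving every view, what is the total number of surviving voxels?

remaining voxels: 162

before carving: 512 voxels (8×8×8)
V1 x: intersect with YZ mask (34 set) -- 272 left
V2 y: intersect with XZ mask (38 set) -- 162 left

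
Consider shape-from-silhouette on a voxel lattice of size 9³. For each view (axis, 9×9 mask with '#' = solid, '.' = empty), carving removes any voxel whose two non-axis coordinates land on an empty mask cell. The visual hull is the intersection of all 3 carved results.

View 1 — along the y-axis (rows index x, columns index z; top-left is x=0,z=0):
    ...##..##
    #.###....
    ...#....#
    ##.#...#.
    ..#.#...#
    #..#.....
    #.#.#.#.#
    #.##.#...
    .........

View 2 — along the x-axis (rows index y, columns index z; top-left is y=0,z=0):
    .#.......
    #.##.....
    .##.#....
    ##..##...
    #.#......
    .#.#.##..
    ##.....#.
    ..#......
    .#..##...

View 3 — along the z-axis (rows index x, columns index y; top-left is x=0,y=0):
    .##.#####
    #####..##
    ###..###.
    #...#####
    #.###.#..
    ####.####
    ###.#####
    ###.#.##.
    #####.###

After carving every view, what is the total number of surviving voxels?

full grid |V| = 729
step 1: project along y, AND mask (28/81) → |grid| = 252
step 2: project along x, AND mask (24/81) → |grid| = 72
step 3: project along z, AND mask (61/81) → |grid| = 53

voxel count = 53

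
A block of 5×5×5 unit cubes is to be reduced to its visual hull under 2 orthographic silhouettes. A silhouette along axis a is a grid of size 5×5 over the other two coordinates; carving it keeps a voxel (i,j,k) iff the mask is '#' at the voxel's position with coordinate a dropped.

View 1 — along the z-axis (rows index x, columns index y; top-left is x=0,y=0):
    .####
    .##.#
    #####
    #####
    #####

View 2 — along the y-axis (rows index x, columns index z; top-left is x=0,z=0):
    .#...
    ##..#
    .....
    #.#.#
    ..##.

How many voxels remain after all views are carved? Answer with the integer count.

remaining voxels: 38

full grid |V| = 125
  1. axis=2 (XY plane), |mask|=22  ⇒  voxels=110
  2. axis=1 (XZ plane), |mask|=9  ⇒  voxels=38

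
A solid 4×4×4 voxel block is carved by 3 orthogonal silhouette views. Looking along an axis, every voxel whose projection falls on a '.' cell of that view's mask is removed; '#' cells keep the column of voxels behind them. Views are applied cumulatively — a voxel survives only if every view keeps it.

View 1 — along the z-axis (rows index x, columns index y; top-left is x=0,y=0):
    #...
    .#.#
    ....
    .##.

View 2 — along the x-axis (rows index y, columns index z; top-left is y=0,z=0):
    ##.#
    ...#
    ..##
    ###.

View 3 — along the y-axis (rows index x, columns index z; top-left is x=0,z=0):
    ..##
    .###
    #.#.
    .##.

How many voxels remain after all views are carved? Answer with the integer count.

full grid |V| = 64
  1. axis=2 (XY plane), |mask|=5  ⇒  voxels=20
  2. axis=0 (YZ plane), |mask|=9  ⇒  voxels=10
  3. axis=1 (XZ plane), |mask|=9  ⇒  voxels=5

remaining voxels: 5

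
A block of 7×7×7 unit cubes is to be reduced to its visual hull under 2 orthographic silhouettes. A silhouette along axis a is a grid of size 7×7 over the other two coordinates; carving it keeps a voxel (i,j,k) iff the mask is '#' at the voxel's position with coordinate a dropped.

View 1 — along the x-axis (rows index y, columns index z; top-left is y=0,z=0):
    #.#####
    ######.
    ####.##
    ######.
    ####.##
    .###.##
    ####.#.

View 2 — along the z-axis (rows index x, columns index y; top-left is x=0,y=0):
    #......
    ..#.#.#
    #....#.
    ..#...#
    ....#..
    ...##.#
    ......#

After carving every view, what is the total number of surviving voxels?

|visual hull| = 73

full grid |V| = 343
V1 x: intersect with YZ mask (40 set) -- 280 left
V2 z: intersect with XY mask (13 set) -- 73 left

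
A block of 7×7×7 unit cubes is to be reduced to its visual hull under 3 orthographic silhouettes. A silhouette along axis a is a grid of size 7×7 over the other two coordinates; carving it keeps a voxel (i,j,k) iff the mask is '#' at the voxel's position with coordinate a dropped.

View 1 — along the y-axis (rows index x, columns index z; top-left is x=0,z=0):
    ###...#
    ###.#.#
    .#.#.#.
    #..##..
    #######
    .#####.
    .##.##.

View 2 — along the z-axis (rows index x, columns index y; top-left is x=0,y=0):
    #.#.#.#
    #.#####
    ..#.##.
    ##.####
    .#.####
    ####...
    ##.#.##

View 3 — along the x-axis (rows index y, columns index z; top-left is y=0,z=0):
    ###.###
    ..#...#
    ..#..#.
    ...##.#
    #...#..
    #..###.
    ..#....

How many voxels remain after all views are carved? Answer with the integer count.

before carving: 343 voxels (7×7×7)
carve view 1 (along y, XZ-mask fill 31/49): 217 voxels remain
carve view 2 (along z, XY-mask fill 33/49): 148 voxels remain
carve view 3 (along x, YZ-mask fill 20/49): 62 voxels remain

|visual hull| = 62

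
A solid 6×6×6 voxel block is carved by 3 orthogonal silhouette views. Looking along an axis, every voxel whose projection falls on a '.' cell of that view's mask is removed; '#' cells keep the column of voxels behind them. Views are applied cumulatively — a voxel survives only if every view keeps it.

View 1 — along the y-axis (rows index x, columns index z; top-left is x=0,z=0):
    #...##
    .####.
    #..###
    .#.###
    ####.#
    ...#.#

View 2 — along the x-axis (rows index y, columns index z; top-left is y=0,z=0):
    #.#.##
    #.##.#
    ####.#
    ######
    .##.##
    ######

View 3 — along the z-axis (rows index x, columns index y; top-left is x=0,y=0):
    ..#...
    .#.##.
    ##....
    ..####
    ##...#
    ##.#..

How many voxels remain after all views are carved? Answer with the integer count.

full grid |V| = 216
V1 y: intersect with XZ mask (22 set) -- 132 left
V2 x: intersect with YZ mask (29 set) -- 105 left
V3 z: intersect with XY mask (16 set) -- 48 left

|visual hull| = 48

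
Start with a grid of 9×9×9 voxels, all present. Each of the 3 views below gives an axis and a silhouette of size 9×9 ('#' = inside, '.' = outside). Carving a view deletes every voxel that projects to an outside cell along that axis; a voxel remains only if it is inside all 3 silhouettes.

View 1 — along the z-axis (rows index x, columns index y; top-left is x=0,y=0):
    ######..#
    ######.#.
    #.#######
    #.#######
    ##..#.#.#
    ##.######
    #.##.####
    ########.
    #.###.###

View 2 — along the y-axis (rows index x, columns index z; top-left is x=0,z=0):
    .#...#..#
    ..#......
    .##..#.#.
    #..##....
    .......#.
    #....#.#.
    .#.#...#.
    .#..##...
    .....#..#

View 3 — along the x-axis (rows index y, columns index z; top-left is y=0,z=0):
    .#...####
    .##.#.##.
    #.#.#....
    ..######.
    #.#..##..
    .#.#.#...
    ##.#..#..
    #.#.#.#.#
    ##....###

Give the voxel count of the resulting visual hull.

voxel count = 84

before carving: 729 voxels (9×9×9)
after view 1 [z-axis, 65 of 81 cells solid] → remaining = 585
after view 2 [y-axis, 23 of 81 cells solid] → remaining = 172
after view 3 [x-axis, 40 of 81 cells solid] → remaining = 84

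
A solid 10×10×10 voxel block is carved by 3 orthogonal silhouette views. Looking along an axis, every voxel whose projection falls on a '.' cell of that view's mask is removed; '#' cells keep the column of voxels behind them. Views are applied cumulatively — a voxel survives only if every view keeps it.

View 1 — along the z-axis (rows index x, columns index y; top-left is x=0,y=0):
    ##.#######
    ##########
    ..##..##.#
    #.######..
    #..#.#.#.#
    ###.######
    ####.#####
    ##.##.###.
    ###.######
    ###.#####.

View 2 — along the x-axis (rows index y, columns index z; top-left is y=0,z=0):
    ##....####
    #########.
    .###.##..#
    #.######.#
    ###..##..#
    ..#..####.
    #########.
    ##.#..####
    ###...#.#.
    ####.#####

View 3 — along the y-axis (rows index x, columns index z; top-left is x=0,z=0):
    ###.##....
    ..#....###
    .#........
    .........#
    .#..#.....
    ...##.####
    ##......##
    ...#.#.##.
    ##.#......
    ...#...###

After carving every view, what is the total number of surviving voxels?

189 voxels

start: 10×10×10 = 1000 voxels
after view 1 [z-axis, 78 of 100 cells solid] → remaining = 780
after view 2 [x-axis, 70 of 100 cells solid] → remaining = 546
after view 3 [y-axis, 34 of 100 cells solid] → remaining = 189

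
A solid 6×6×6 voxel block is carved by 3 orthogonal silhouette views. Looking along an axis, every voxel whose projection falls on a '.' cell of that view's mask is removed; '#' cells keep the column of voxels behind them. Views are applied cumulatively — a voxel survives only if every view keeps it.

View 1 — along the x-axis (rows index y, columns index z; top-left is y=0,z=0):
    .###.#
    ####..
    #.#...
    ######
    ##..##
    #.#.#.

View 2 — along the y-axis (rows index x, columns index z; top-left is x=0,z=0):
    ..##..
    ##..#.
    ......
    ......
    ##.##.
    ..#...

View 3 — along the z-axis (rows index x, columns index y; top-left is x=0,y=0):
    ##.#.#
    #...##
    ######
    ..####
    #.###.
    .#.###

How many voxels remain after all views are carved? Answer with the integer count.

before carving: 216 voxels (6×6×6)
  1. axis=0 (YZ plane), |mask|=23  ⇒  voxels=138
  2. axis=1 (XZ plane), |mask|=10  ⇒  voxels=40
  3. axis=2 (XY plane), |mask|=25  ⇒  voxels=26

26 voxels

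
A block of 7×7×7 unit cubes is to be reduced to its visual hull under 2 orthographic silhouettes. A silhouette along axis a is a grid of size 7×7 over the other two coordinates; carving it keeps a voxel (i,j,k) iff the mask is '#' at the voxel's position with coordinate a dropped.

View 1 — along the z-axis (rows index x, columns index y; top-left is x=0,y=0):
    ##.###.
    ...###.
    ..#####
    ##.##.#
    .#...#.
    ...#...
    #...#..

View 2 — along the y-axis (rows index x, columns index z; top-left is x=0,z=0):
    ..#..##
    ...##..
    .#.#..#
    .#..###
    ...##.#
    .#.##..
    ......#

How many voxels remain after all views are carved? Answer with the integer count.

voxel count = 67

full grid |V| = 343
V1 z: intersect with XY mask (23 set) -- 161 left
V2 y: intersect with XZ mask (19 set) -- 67 left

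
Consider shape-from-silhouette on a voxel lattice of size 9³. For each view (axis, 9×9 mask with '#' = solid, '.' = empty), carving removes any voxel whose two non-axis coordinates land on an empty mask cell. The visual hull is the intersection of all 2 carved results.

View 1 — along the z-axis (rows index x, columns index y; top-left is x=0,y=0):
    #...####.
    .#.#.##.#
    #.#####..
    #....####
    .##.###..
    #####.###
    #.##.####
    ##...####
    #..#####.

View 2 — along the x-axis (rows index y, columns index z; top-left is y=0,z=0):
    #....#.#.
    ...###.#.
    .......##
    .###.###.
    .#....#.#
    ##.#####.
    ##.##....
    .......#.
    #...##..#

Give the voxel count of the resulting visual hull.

start: 9×9×9 = 729 voxels
step 1: project along z, AND mask (53/81) → |grid| = 477
step 2: project along x, AND mask (34/81) → |grid| = 208

voxel count = 208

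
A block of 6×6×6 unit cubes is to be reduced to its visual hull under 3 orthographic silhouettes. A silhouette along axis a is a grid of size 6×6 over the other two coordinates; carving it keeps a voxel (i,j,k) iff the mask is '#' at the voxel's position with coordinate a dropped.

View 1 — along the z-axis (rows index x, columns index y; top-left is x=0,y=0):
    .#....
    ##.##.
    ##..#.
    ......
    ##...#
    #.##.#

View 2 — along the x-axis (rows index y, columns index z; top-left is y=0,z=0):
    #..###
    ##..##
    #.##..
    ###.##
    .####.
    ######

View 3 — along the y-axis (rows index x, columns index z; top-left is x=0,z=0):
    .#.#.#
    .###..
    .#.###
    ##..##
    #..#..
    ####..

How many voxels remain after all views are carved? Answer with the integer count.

before carving: 216 voxels (6×6×6)
[1] z-view keeps 15 columns → grid now 90
[2] x-view keeps 26 columns → grid now 65
[3] y-view keeps 20 columns → grid now 35

35 voxels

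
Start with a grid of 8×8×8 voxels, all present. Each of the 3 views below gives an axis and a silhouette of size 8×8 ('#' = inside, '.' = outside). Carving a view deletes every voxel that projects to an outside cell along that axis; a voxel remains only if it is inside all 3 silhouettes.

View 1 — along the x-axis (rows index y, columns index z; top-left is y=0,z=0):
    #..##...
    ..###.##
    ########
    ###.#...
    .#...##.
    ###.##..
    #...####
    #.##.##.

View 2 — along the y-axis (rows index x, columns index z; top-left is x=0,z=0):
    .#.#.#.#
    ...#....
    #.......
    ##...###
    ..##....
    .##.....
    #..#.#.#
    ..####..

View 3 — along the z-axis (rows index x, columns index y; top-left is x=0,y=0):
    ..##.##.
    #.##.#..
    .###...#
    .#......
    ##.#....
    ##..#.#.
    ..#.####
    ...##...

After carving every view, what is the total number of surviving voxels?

voxel count = 38

initial block: 8^3 = 512
step 1: project along x, AND mask (38/64) → |grid| = 304
step 2: project along y, AND mask (23/64) → |grid| = 105
step 3: project along z, AND mask (27/64) → |grid| = 38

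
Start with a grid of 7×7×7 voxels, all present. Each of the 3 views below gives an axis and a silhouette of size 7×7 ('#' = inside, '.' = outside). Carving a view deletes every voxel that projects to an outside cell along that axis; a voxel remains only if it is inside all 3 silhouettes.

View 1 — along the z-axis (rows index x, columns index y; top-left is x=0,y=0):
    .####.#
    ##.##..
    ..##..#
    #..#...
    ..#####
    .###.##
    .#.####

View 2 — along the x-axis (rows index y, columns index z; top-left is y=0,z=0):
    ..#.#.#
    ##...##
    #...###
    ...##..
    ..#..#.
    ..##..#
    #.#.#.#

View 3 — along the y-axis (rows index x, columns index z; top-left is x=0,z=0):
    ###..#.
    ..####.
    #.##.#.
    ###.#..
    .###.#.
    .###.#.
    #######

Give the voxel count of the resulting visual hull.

start: 7×7×7 = 343 voxels
carve view 1 (along z, XY-mask fill 29/49): 203 voxels remain
carve view 2 (along x, YZ-mask fill 22/49): 89 voxels remain
carve view 3 (along y, XZ-mask fill 31/49): 53 voxels remain

|visual hull| = 53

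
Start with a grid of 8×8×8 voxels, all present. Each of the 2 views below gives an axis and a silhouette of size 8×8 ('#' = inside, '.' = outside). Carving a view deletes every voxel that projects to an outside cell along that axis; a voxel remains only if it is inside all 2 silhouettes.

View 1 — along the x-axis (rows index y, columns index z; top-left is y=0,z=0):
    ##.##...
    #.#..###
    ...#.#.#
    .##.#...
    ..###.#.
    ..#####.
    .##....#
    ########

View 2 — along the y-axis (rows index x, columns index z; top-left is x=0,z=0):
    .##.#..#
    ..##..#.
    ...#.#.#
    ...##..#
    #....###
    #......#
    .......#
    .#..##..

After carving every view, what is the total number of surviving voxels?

voxel count = 100

before carving: 512 voxels (8×8×8)
carve view 1 (along x, YZ-mask fill 35/64): 280 voxels remain
carve view 2 (along y, XZ-mask fill 23/64): 100 voxels remain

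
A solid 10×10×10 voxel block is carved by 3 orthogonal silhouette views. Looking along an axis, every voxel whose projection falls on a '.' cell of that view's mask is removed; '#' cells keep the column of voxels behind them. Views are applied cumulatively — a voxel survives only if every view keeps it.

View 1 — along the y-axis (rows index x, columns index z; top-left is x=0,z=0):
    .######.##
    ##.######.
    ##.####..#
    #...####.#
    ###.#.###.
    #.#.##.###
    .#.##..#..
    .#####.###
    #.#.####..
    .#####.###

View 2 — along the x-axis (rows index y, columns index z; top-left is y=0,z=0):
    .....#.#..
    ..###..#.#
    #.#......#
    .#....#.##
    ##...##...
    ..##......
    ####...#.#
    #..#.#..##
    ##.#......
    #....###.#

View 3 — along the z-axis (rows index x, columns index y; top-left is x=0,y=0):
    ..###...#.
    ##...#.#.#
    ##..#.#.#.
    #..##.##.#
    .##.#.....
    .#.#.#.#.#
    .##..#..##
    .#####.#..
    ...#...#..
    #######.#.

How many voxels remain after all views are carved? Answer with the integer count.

before carving: 1000 voxels (10×10×10)
V1 y: intersect with XZ mask (69 set) -- 690 left
V2 x: intersect with YZ mask (39 set) -- 258 left
V3 z: intersect with XY mask (49 set) -- 132 left

voxel count = 132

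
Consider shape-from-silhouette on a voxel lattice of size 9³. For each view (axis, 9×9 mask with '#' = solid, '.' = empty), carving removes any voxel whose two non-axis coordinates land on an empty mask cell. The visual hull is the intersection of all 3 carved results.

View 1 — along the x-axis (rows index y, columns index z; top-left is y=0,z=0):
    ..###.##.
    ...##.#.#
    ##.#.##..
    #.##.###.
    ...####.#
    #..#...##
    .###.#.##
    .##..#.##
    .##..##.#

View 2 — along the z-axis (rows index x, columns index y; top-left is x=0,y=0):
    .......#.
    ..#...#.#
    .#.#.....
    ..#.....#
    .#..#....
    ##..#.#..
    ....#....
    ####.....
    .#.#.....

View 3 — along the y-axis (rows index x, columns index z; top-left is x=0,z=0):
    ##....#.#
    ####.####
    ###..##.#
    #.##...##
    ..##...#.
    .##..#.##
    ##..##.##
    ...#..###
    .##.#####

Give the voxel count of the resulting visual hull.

start: 9×9×9 = 729 voxels
  1. axis=0 (YZ plane), |mask|=45  ⇒  voxels=405
  2. axis=2 (XY plane), |mask|=21  ⇒  voxels=105
  3. axis=1 (XZ plane), |mask|=48  ⇒  voxels=61

|visual hull| = 61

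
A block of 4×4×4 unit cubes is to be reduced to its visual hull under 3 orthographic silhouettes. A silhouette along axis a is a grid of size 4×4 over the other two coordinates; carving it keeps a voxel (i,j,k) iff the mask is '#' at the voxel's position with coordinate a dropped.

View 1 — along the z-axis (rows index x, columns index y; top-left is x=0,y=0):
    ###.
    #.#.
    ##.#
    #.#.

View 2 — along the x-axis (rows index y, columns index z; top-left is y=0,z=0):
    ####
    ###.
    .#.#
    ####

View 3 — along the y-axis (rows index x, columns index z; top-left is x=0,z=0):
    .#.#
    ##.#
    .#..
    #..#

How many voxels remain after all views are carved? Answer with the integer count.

|visual hull| = 16

full grid |V| = 64
step 1: project along z, AND mask (10/16) → |grid| = 40
step 2: project along x, AND mask (13/16) → |grid| = 32
step 3: project along y, AND mask (8/16) → |grid| = 16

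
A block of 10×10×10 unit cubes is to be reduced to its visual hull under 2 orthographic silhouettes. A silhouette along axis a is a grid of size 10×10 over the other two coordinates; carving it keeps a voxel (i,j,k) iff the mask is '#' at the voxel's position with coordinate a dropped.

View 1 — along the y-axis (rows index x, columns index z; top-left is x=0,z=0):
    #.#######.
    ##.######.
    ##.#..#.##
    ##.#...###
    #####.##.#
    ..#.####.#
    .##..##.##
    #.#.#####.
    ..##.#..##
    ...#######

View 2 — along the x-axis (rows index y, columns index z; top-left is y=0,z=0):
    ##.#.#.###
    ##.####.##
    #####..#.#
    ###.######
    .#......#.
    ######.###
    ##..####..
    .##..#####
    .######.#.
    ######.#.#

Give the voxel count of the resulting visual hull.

|visual hull| = 462

before carving: 1000 voxels (10×10×10)
  1. axis=1 (XZ plane), |mask|=67  ⇒  voxels=670
  2. axis=0 (YZ plane), |mask|=70  ⇒  voxels=462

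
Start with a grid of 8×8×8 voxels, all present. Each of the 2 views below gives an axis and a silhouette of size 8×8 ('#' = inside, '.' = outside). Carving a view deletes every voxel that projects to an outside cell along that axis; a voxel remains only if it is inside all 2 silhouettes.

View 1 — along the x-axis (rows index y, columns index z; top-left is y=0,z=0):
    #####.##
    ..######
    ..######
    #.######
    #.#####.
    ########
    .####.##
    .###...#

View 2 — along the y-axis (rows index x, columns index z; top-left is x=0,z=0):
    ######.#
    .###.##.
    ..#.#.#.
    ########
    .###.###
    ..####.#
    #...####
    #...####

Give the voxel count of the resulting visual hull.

|visual hull| = 281

start: 8×8×8 = 512 voxels
[1] x-view keeps 50 columns → grid now 400
[2] y-view keeps 44 columns → grid now 281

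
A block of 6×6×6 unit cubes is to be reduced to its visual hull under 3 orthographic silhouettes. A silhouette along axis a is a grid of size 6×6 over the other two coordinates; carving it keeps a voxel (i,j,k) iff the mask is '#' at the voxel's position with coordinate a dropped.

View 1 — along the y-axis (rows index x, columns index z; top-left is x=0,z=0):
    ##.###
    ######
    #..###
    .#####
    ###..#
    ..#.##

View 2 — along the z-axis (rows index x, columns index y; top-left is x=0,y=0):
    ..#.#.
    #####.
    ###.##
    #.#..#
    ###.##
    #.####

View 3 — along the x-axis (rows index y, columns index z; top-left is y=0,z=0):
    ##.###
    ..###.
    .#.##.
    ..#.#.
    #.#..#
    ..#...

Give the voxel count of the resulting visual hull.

full grid |V| = 216
carve view 1 (along y, XZ-mask fill 27/36): 162 voxels remain
carve view 2 (along z, XY-mask fill 25/36): 110 voxels remain
carve view 3 (along x, YZ-mask fill 17/36): 56 voxels remain

|visual hull| = 56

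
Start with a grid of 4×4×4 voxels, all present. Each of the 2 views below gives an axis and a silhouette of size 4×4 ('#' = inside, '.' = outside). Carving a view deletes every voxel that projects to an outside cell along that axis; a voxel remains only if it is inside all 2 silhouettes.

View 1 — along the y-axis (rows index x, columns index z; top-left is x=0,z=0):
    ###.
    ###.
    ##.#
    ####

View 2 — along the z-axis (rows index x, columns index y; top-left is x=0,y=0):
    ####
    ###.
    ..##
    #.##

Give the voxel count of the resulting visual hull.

start: 4×4×4 = 64 voxels
after view 1 [y-axis, 13 of 16 cells solid] → remaining = 52
after view 2 [z-axis, 12 of 16 cells solid] → remaining = 39

remaining voxels: 39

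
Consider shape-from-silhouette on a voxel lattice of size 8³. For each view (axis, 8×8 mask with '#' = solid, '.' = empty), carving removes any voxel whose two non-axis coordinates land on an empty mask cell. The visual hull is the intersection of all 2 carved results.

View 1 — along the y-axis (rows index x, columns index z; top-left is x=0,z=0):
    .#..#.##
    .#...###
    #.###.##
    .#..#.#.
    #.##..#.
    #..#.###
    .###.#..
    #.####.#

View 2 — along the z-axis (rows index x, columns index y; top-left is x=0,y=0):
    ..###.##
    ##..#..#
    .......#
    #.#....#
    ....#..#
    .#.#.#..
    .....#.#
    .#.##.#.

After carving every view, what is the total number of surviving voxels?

full grid |V| = 512
step 1: project along y, AND mask (36/64) → |grid| = 288
step 2: project along z, AND mask (24/64) → |grid| = 106

voxel count = 106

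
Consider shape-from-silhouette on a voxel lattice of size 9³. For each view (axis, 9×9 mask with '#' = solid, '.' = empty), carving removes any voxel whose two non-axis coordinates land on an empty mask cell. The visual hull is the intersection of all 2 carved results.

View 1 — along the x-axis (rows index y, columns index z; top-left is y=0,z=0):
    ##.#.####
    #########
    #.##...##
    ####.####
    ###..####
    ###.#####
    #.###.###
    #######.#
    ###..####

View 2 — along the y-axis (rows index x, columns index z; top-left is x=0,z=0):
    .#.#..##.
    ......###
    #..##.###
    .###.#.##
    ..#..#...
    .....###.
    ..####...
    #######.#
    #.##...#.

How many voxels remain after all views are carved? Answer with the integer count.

295 voxels

before carving: 729 voxels (9×9×9)
[1] x-view keeps 66 columns → grid now 594
[2] y-view keeps 40 columns → grid now 295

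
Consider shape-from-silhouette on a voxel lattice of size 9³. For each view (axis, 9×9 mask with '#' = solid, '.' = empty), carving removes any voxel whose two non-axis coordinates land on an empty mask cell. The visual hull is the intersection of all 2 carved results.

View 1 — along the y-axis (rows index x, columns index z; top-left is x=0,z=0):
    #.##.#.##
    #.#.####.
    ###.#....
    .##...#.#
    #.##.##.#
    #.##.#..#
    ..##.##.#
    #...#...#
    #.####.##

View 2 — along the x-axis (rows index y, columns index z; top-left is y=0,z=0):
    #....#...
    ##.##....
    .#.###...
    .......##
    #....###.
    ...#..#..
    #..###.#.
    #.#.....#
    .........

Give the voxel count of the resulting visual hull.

before carving: 729 voxels (9×9×9)
[1] y-view keeps 46 columns → grid now 414
[2] x-view keeps 26 columns → grid now 134

|visual hull| = 134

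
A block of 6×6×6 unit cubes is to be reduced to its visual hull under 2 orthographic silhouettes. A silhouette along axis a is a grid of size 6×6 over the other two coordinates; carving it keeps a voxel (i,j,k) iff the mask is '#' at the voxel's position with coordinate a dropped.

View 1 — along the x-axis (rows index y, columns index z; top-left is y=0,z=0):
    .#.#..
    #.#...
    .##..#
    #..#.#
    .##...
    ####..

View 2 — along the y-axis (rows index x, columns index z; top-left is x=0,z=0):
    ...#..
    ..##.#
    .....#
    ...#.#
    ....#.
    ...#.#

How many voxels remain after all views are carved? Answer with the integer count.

start: 6×6×6 = 216 voxels
step 1: project along x, AND mask (16/36) → |grid| = 96
step 2: project along y, AND mask (10/36) → |grid| = 24

voxel count = 24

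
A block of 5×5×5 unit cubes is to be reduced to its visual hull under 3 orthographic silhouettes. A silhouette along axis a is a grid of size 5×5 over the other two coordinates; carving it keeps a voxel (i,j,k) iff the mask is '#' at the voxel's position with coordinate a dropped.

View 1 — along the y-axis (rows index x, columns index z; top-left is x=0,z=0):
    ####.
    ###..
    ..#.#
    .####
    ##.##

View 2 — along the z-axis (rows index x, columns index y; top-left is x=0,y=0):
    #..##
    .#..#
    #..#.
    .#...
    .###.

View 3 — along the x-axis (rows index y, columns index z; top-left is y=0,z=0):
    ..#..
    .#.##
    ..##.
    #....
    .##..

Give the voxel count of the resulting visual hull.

full grid |V| = 125
  1. axis=1 (XZ plane), |mask|=17  ⇒  voxels=85
  2. axis=2 (XY plane), |mask|=11  ⇒  voxels=38
  3. axis=0 (YZ plane), |mask|=9  ⇒  voxels=16

|visual hull| = 16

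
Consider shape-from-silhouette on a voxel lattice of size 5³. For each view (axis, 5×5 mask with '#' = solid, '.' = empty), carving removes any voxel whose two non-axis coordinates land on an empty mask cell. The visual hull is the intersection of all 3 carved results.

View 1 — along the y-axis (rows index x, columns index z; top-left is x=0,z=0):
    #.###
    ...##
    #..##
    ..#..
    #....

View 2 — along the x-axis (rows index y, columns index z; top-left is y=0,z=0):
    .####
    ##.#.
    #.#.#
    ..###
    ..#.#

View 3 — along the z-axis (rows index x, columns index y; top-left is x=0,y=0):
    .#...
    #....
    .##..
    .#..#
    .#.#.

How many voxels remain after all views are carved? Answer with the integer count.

remaining voxels: 10

initial block: 5^3 = 125
  1. axis=1 (XZ plane), |mask|=11  ⇒  voxels=55
  2. axis=0 (YZ plane), |mask|=15  ⇒  voxels=35
  3. axis=2 (XY plane), |mask|=8  ⇒  voxels=10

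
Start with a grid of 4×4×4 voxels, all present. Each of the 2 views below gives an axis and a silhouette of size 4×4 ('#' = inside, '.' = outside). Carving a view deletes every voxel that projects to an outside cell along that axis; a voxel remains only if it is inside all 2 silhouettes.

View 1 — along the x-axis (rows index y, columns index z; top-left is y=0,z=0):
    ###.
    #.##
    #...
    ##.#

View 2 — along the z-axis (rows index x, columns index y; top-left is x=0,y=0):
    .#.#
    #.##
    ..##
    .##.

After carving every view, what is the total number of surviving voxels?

before carving: 64 voxels (4×4×4)
carve view 1 (along x, YZ-mask fill 10/16): 40 voxels remain
carve view 2 (along z, XY-mask fill 9/16): 21 voxels remain

remaining voxels: 21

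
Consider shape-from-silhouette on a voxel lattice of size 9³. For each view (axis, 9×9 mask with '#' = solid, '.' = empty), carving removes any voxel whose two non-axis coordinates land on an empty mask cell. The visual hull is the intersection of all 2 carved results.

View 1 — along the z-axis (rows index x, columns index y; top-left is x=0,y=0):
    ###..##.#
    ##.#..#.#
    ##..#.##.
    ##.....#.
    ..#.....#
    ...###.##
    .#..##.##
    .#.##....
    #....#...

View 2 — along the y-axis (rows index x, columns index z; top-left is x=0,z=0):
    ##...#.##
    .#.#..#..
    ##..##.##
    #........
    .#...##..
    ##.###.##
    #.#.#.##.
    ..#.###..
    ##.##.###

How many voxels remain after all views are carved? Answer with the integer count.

|visual hull| = 170

before carving: 729 voxels (9×9×9)
step 1: project along z, AND mask (36/81) → |grid| = 324
step 2: project along y, AND mask (41/81) → |grid| = 170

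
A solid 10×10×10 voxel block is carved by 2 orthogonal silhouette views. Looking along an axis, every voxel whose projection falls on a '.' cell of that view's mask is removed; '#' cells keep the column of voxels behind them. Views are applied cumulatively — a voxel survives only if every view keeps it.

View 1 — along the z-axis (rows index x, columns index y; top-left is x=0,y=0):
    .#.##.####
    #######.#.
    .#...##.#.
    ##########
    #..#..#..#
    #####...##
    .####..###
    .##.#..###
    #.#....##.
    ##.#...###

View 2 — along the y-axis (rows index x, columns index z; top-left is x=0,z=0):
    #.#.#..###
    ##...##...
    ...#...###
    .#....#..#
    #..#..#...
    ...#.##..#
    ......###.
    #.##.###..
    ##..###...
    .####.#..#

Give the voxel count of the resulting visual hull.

full grid |V| = 1000
carve view 1 (along z, XY-mask fill 63/100): 630 voxels remain
carve view 2 (along y, XZ-mask fill 44/100): 273 voxels remain

|visual hull| = 273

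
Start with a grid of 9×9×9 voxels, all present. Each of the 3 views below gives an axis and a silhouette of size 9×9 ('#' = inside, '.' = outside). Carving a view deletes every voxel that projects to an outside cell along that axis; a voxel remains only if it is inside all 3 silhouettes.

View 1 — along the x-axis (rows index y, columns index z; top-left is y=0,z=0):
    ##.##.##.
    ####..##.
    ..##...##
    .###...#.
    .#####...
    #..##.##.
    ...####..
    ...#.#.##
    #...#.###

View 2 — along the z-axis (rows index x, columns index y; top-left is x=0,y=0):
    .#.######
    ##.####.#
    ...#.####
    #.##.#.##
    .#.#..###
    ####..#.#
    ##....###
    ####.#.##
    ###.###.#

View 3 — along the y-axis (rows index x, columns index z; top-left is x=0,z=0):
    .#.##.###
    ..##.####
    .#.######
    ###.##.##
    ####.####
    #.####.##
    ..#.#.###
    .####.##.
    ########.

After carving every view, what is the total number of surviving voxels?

201 voxels

start: 9×9×9 = 729 voxels
carve view 1 (along x, YZ-mask fill 43/81): 387 voxels remain
carve view 2 (along z, XY-mask fill 55/81): 264 voxels remain
carve view 3 (along y, XZ-mask fill 60/81): 201 voxels remain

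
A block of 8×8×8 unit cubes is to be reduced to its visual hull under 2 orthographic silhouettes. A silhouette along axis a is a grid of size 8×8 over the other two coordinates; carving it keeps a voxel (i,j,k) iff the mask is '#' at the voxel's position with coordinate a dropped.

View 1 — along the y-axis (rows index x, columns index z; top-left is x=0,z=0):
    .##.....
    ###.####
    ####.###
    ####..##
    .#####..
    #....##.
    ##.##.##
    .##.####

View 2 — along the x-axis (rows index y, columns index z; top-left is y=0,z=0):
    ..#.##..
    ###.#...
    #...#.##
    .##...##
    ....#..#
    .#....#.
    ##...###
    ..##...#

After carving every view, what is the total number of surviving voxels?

146 voxels

start: 8×8×8 = 512 voxels
[1] y-view keeps 42 columns → grid now 336
[2] x-view keeps 27 columns → grid now 146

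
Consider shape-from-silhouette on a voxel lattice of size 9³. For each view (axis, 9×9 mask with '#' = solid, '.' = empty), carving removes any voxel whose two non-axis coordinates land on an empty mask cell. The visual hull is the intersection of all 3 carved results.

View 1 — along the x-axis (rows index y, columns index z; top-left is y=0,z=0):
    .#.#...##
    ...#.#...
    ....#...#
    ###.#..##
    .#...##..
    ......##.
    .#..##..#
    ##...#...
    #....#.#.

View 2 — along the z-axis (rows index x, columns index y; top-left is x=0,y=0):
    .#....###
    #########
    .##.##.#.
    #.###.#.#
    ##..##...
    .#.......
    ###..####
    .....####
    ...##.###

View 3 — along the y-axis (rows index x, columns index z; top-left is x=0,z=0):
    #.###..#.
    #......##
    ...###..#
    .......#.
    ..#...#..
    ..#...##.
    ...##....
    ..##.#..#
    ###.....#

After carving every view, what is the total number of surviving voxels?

remaining voxels: 45

full grid |V| = 729
  1. axis=0 (YZ plane), |mask|=29  ⇒  voxels=261
  2. axis=2 (XY plane), |mask|=45  ⇒  voxels=139
  3. axis=1 (XZ plane), |mask|=28  ⇒  voxels=45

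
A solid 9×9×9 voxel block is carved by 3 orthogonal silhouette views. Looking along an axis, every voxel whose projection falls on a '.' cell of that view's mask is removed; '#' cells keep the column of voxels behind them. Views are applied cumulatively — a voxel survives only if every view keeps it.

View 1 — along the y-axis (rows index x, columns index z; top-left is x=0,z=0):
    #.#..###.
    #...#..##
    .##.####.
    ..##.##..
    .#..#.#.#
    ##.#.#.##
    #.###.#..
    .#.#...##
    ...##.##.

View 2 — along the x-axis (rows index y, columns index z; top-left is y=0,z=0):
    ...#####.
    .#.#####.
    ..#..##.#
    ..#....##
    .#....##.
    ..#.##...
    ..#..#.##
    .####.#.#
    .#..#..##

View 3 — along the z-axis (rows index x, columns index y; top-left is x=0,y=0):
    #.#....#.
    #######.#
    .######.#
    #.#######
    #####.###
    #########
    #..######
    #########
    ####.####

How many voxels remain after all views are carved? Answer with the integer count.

voxel count = 148

before carving: 729 voxels (9×9×9)
carve view 1 (along y, XZ-mask fill 42/81): 378 voxels remain
carve view 2 (along x, YZ-mask fill 38/81): 182 voxels remain
carve view 3 (along z, XY-mask fill 67/81): 148 voxels remain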